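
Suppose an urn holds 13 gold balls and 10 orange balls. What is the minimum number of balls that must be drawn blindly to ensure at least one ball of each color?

The hardest color to obtain is orange: we could draw every other ball first — 23 − 10 = 13 balls — without a single orange one.
The next draw must be orange, so 13 + 1 = 14.

14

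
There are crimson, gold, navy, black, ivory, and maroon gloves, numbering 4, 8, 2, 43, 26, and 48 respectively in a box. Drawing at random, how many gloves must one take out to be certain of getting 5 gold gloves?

128

The worst case draws every non-gold glove first: 4 + 2 + 43 + 26 + 48 = 123.
The next 5 draws are then forced to be gold, giving 123 + 5 = 128.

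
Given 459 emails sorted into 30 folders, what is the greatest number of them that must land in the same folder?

If each of the 30 folders held at most 15, the total would be at most 30 × 15 = 450 < 459, a contradiction.
So at least one holds ⌈459/30⌉ = 16.

16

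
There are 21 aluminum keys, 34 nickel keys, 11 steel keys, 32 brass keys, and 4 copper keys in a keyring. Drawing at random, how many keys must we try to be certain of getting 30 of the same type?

95

In the worst case we take at most 29 of each type, but all 21 aluminum, all 11 steel, and all 4 copper (fewer than 29), giving 21 + 29 + 11 + 29 + 4 = 94.
One more key then forces some type to 30, so 94 + 1 = 95.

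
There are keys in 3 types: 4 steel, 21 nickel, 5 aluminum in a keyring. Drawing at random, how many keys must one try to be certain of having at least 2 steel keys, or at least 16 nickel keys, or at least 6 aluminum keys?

The worst case stops just short of every target: 1 steel, 15 nickel, 5 aluminum — 1 + 15 + 5 = 21 keys.
One more key must push some type to its target, so 21 + 1 = 22.

22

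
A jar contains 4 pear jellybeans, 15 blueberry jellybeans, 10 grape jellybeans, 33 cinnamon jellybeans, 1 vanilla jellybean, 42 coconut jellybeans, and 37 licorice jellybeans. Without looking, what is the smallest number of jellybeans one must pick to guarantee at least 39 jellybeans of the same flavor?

Treat the 7 flavors as pigeonholes.
In the worst case we take at most 38 of each flavor, but all 4 pear, all 15 blueberry, all 10 grape, all 33 cinnamon, all 1 vanilla, and all 37 licorice (fewer than 38), giving 4 + 15 + 10 + 33 + 1 + 38 + 37 = 138.
One more jellybean then forces some flavor to 39, so 138 + 1 = 139.

139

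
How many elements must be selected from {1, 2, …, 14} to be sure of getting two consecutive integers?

Partition {1, …, 14} into 7 pairs: {1,2}, {3,4}, …, {13,14}.
Choosing 7 integers — say the 7 even numbers 2, 4, …, 14 — takes one from each pair and avoids the property.
Choosing 8 forces two into the same pair by pigeonhole, and those are consecutive. So 8.

8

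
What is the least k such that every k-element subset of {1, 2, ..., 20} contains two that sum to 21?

11

Partition {1, …, 20} into 10 pairs: {1,20}, {2,19}, …, {10,11}.
Choosing 10 integers — say the integers 1 through 10 — takes one from each pair and avoids the property.
Choosing 11 forces two into the same pair by pigeonhole, and those sum to 21. So 11.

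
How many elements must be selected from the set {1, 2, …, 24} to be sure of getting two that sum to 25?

13

Partition {1, …, 24} into 12 pairs: {1,24}, {2,23}, …, {12,13}.
Choosing 12 integers — say the integers 1 through 12 — takes one from each pair and avoids the property.
Choosing 13 forces two into the same pair by pigeonhole, and those sum to 25. So 13.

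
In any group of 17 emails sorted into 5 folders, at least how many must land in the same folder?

4

The 17 emails fall into 5 folders.
If each of the 5 folders held at most 3, the total would be at most 5 × 3 = 15 < 17, a contradiction.
So at least one holds ⌈17/5⌉ = 4.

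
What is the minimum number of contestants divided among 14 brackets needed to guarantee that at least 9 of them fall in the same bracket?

There are 14 brackets acting as pigeonholes.
With 14 × 8 = 112 contestants we could place exactly 8 in each, with no class reaching 9.
One more forces some class to hold 9, so 112 + 1 = 113.

113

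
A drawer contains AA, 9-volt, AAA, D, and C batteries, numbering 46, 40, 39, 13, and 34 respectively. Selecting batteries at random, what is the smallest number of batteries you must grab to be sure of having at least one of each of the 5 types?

160

The hardest type to obtain is D: we could draw every other battery first — 172 − 13 = 159 batteries — without a single D one.
The next draw must be D, so 159 + 1 = 160.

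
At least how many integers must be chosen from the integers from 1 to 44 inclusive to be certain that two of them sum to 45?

23

Partition {1, …, 44} into 22 pairs: {1,44}, {2,43}, …, {22,23}.
Choosing 22 integers — say the integers 1 through 22 — takes one from each pair and avoids the property.
Choosing 23 forces two into the same pair by pigeonhole, and those sum to 45. So 23.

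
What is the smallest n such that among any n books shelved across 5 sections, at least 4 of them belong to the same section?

There are 5 sections acting as pigeonholes.
With 5 × 3 = 15 books we could place exactly 3 in each, with no class reaching 4.
One more forces some class to hold 4, so 15 + 1 = 16.

16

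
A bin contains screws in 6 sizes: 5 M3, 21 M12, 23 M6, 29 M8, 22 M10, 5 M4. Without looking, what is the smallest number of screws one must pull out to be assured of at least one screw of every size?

The hardest size to obtain is M3: we could draw every other screw first — 105 − 5 = 100 screws — without a single M3 one.
The next draw must be M3, so 100 + 1 = 101.

101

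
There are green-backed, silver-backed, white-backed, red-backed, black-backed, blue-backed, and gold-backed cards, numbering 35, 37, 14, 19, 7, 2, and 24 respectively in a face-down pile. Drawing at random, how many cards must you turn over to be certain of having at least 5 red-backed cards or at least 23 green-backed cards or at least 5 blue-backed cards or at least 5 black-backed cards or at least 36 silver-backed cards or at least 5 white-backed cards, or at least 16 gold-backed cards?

Each of the 7 back colors has its own threshold; avoid all of them simultaneously.
The worst case stops just short of every target: 22 green-backed, 35 silver-backed, 4 white-backed, 4 red-backed, 4 black-backed, all 2 blue-backed, 15 gold-backed — 22 + 35 + 4 + 4 + 4 + 2 + 15 = 86 cards.
One more card must push some back color to its target, so 86 + 1 = 87.

87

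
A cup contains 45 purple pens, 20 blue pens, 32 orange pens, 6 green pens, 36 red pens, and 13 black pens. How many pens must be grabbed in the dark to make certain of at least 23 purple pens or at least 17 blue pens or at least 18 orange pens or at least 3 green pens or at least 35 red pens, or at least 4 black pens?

Each of the 6 ink colors has its own threshold; avoid all of them simultaneously.
The worst case stops just short of every target: 22 purple, 16 blue, 17 orange, 2 green, 34 red, 3 black — 22 + 16 + 17 + 2 + 34 + 3 = 94 pens.
One more pen must push some ink color to its target, so 94 + 1 = 95.

95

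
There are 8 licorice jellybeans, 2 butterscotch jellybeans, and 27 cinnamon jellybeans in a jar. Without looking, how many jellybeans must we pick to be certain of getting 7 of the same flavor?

In the worst case we take at most 6 of each flavor, but all 2 butterscotch (fewer than 6), giving 6 + 2 + 6 = 14.
One more jellybean then forces some flavor to 7, so 14 + 1 = 15.

15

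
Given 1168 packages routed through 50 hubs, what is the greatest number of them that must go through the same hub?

24

If each of the 50 hubs held at most 23, the total would be at most 50 × 23 = 1150 < 1168, a contradiction.
So at least one holds ⌈1168/50⌉ = 24.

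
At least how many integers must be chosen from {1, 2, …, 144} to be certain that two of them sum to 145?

Partition {1, …, 144} into 72 pairs: {1,144}, {2,143}, …, {72,73}.
Choosing 72 integers — say the integers 1 through 72 — takes one from each pair and avoids the property.
Choosing 73 forces two into the same pair by pigeonhole, and those sum to 145. So 73.

73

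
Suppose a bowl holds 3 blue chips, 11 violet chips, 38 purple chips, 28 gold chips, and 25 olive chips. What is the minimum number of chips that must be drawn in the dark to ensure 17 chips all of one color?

63

Treat the 5 colors as pigeonholes.
In the worst case we take at most 16 of each color, but all 3 blue and all 11 violet (fewer than 16), giving 3 + 11 + 16 + 16 + 16 = 62.
One more chip then forces some color to 17, so 62 + 1 = 63.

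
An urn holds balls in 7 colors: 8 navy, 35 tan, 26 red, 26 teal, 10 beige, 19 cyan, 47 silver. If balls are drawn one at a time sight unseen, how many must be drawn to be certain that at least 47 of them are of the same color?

In the worst case we take at most 46 of each color, but all 8 navy, all 35 tan, all 26 red, all 26 teal, all 10 beige, and all 19 cyan (fewer than 46), giving 8 + 35 + 26 + 26 + 10 + 19 + 46 = 170.
One more ball then forces some color to 47, so 170 + 1 = 171.

171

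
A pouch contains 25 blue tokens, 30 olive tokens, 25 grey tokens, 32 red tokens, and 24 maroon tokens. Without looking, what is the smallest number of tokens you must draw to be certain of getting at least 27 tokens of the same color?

127

Treat the 5 colors as pigeonholes.
In the worst case we take at most 26 of each color, but all 25 blue, all 25 grey, and all 24 maroon (fewer than 26), giving 25 + 26 + 25 + 26 + 24 = 126.
One more token then forces some color to 27, so 126 + 1 = 127.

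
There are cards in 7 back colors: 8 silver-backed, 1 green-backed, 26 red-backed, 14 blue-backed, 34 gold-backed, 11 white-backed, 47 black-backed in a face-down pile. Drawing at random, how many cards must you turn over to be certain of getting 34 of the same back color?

127

Treat the 7 back colors as pigeonholes.
In the worst case we take at most 33 of each back color, but all 8 silver-backed, all 1 green-backed, all 26 red-backed, all 14 blue-backed, and all 11 white-backed (fewer than 33), giving 8 + 1 + 26 + 14 + 33 + 11 + 33 = 126.
One more card then forces some back color to 34, so 126 + 1 = 127.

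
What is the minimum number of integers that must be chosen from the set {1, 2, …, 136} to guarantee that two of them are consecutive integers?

69

Partition {1, …, 136} into 68 pairs: {1,2}, {3,4}, …, {135,136}.
Choosing 68 integers — say the 68 even numbers 2, 4, …, 136 — takes one from each pair and avoids the property.
Choosing 69 forces two into the same pair by pigeonhole, and those are consecutive. So 69.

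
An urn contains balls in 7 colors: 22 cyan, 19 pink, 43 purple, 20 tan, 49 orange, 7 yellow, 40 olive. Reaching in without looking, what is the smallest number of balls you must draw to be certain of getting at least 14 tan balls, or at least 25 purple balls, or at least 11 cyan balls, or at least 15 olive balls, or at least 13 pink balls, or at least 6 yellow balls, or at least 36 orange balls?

The worst case stops just short of every target: 10 cyan, 12 pink, 24 purple, 13 tan, 35 orange, 5 yellow, 14 olive — 10 + 12 + 24 + 13 + 35 + 5 + 14 = 113 balls.
One more ball must push some color to its target, so 113 + 1 = 114.

114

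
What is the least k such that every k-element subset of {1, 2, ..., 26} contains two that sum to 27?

14

Partition {1, …, 26} into 13 pairs: {1,26}, {2,25}, …, {13,14}.
Choosing 13 integers — say the integers 1 through 13 — takes one from each pair and avoids the property.
Choosing 14 forces two into the same pair by pigeonhole, and those sum to 27. So 14.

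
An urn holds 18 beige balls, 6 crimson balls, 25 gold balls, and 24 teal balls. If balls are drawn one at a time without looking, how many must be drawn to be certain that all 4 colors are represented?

The hardest color to obtain is crimson: we could draw every other ball first — 73 − 6 = 67 balls — without a single crimson one.
The next draw must be crimson, so 67 + 1 = 68.

68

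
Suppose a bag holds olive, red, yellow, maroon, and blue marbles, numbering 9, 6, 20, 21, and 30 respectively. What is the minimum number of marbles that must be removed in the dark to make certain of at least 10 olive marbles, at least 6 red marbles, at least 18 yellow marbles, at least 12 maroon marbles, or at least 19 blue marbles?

Each of the 5 colors has its own threshold; avoid all of them simultaneously.
The worst case stops just short of every target: 9 olive, 5 red, 17 yellow, 11 maroon, 18 blue — 9 + 5 + 17 + 11 + 18 = 60 marbles.
One more marble must push some color to its target, so 60 + 1 = 61.

61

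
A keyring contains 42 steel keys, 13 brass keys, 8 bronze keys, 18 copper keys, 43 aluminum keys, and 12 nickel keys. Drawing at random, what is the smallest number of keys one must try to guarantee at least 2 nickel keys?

126

The worst case draws every non-nickel key first: 42 + 13 + 8 + 18 + 43 = 124.
The next 2 draws are then forced to be nickel, giving 124 + 2 = 126.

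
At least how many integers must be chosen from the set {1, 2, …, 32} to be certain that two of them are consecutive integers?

17

Partition {1, …, 32} into 16 pairs: {1,2}, {3,4}, …, {31,32}.
Choosing 16 integers — say the 16 even numbers 2, 4, …, 32 — takes one from each pair and avoids the property.
Choosing 17 forces two into the same pair by pigeonhole, and those are consecutive. So 17.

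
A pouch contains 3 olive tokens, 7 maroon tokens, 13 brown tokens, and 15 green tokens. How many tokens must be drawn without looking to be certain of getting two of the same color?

Treat the 4 colors as pigeonholes.
The worst case takes 1 token of each color without reaching 2 of any: 4 × 1 = 4.
The next token must bring some color to 2, so 4 + 1 = 5.

5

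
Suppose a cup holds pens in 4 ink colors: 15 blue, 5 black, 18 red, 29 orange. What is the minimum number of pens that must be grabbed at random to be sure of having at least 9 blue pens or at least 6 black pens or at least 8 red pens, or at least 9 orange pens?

The worst case stops just short of every target: 8 blue, 5 black, 7 red, 8 orange — 8 + 5 + 7 + 8 = 28 pens.
One more pen must push some ink color to its target, so 28 + 1 = 29.

29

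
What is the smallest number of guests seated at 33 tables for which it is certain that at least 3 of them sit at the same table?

67

There are 33 tables acting as pigeonholes.
With 33 × 2 = 66 guests we could place exactly 2 in each, with no class reaching 3.
One more forces some class to hold 3, so 66 + 1 = 67.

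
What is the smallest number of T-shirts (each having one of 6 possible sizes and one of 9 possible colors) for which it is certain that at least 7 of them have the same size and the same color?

There are 6 × 9 = 54 (size, color) combinations acting as pigeonholes.
With 54 × 6 = 324 T-shirts we could place exactly 6 in each, with no (size, color) pair reaching 7.
One more forces some (size, color) pair to hold 7, so 324 + 1 = 325.

325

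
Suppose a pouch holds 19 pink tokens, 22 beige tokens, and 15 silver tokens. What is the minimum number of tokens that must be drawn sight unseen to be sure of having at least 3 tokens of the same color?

7

The worst case takes 2 tokens of each color without reaching 3 of any: 3 × 2 = 6.
The next token must bring some color to 3, so 6 + 1 = 7.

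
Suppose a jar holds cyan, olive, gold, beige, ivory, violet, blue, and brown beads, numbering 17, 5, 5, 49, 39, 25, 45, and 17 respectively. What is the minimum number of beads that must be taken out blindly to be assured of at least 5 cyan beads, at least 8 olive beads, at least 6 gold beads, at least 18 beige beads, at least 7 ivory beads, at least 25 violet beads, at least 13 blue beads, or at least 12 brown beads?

85

Each of the 8 colors has its own threshold; avoid all of them simultaneously.
The worst case stops just short of every target: 4 cyan, all 5 olive, 5 gold, 17 beige, 6 ivory, 24 violet, 12 blue, 11 brown — 4 + 5 + 5 + 17 + 6 + 24 + 12 + 11 = 84 beads.
One more bead must push some color to its target, so 84 + 1 = 85.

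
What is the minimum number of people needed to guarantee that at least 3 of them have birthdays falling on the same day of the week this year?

15

There are 7 days of the week acting as pigeonholes.
With 7 × 2 = 14 people we could place exactly 2 in each, with no class reaching 3.
One more forces some class to hold 3, so 14 + 1 = 15.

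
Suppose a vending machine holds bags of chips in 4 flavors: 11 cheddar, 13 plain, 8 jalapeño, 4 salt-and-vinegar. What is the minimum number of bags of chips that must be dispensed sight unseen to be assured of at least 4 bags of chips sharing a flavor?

Treat the 4 flavors as pigeonholes.
The worst case takes 3 bags of chips of each flavor without reaching 4 of any: 4 × 3 = 12.
The next bag of chips must bring some flavor to 4, so 12 + 1 = 13.

13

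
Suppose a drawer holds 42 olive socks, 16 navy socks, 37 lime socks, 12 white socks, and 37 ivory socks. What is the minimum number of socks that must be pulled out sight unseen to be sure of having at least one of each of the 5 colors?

The hardest color to obtain is white: we could draw every other sock first — 144 − 12 = 132 socks — without a single white one.
The next draw must be white, so 132 + 1 = 133.

133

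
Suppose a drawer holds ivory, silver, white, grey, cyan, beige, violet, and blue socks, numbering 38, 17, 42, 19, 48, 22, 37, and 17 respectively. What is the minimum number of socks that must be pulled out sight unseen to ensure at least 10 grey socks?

To avoid grey socks as long as possible, exhaust the other 7 colors first.
The worst case draws every non-grey sock first: 38 + 17 + 42 + 48 + 22 + 37 + 17 = 221.
The next 10 draws are then forced to be grey, giving 221 + 10 = 231.

231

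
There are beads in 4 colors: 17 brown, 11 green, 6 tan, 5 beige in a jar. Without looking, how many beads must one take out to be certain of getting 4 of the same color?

13

Treat the 4 colors as pigeonholes.
The worst case takes 3 beads of each color without reaching 4 of any: 4 × 3 = 12.
The next bead must bring some color to 4, so 12 + 1 = 13.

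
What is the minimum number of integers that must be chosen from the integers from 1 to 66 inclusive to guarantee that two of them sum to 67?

Partition {1, …, 66} into 33 pairs: {1,66}, {2,65}, …, {33,34}.
Choosing 33 integers — say the integers 1 through 33 — takes one from each pair and avoids the property.
Choosing 34 forces two into the same pair by pigeonhole, and those sum to 67. So 34.

34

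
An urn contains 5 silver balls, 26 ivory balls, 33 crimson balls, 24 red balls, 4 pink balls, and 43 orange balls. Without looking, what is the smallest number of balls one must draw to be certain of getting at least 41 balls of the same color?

133

In the worst case we take at most 40 of each color, but all 5 silver, all 26 ivory, all 33 crimson, all 24 red, and all 4 pink (fewer than 40), giving 5 + 26 + 33 + 24 + 4 + 40 = 132.
One more ball then forces some color to 41, so 132 + 1 = 133.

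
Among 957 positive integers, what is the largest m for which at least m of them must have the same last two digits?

There are 100 possible two-digit endings, which serve as the pigeonholes.
If each of the 100 possible two-digit endings held at most 9, the total would be at most 100 × 9 = 900 < 957, a contradiction.
So at least one holds ⌈957/100⌉ = 10.

10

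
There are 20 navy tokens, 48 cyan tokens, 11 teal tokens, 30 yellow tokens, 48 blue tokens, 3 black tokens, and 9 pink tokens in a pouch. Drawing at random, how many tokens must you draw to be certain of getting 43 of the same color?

158

In the worst case we take at most 42 of each color, but all 20 navy, all 11 teal, all 30 yellow, all 3 black, and all 9 pink (fewer than 42), giving 20 + 42 + 11 + 30 + 42 + 3 + 9 = 157.
One more token then forces some color to 43, so 157 + 1 = 158.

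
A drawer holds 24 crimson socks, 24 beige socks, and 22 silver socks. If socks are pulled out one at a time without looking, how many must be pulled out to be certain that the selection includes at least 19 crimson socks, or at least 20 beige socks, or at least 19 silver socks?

Each of the 3 colors has its own threshold; avoid all of them simultaneously.
The worst case stops just short of every target: 18 crimson, 19 beige, 18 silver — 18 + 19 + 18 = 55 socks.
One more sock must push some color to its target, so 55 + 1 = 56.

56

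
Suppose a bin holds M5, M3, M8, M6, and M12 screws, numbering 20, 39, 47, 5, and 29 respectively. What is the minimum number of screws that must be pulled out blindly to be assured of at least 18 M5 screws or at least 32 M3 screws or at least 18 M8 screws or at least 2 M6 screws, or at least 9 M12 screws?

75

The worst case stops just short of every target: 17 M5, 31 M3, 17 M8, 1 M6, 8 M12 — 17 + 31 + 17 + 1 + 8 = 74 screws.
One more screw must push some size to its target, so 74 + 1 = 75.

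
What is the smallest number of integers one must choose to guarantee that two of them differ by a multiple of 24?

Use the pigeonhole principle on residue classes: two integers differ by a multiple of 24 exactly when they share a remainder mod 24.
There are 24 residue classes mod 24, so 24 integers can all lie in distinct classes.
One more integer must repeat a residue, giving a difference divisible by 24. So n = 24 + 1 = 25.

25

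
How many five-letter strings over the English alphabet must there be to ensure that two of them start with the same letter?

There are 26 possible first letters acting as pigeonholes.
With 26 five-letter strings over the English alphabet we could place one in each, avoiding any repeat.
One more forces some class to hold 2, so 26 + 1 = 27.

27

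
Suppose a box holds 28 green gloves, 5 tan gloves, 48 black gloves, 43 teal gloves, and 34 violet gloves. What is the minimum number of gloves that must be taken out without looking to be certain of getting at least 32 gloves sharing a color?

127

In the worst case we take at most 31 of each color, but all 28 green and all 5 tan (fewer than 31), giving 28 + 5 + 31 + 31 + 31 = 126.
One more glove then forces some color to 32, so 126 + 1 = 127.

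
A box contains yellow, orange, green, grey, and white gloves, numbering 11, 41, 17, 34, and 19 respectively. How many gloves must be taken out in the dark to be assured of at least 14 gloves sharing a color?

In the worst case we take at most 13 of each color, but all 11 yellow (fewer than 13), giving 11 + 13 + 13 + 13 + 13 = 63.
One more glove then forces some color to 14, so 63 + 1 = 64.

64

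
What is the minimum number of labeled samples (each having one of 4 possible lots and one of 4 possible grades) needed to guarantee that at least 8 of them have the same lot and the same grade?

There are 4 × 4 = 16 (lot, grade) combinations acting as pigeonholes.
With 16 × 7 = 112 labeled samples we could place exactly 7 in each, with no (lot, grade) pair reaching 8.
One more forces some (lot, grade) pair to hold 8, so 112 + 1 = 113.

113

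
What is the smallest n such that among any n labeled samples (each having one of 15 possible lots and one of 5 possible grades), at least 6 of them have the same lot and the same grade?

There are 15 × 5 = 75 (lot, grade) combinations acting as pigeonholes.
With 75 × 5 = 375 labeled samples we could place exactly 5 in each, with no (lot, grade) pair reaching 6.
One more forces some (lot, grade) pair to hold 6, so 375 + 1 = 376.

376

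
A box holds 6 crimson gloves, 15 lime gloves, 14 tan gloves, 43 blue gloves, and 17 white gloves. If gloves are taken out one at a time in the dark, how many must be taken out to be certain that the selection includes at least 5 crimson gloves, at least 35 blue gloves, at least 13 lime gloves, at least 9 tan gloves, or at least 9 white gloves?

Each of the 5 colors has its own threshold; avoid all of them simultaneously.
The worst case stops just short of every target: 4 crimson, 12 lime, 8 tan, 34 blue, 8 white — 4 + 12 + 8 + 34 + 8 = 66 gloves.
One more glove must push some color to its target, so 66 + 1 = 67.

67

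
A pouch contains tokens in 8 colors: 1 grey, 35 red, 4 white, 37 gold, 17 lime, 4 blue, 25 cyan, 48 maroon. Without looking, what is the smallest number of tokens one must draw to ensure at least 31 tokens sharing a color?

142

In the worst case we take at most 30 of each color, but all 1 grey, all 4 white, all 17 lime, all 4 blue, and all 25 cyan (fewer than 30), giving 1 + 30 + 4 + 30 + 17 + 4 + 25 + 30 = 141.
One more token then forces some color to 31, so 141 + 1 = 142.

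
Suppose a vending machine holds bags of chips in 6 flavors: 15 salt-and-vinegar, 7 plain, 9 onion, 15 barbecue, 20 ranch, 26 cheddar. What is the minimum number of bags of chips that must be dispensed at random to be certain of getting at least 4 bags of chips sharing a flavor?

The worst case takes 3 bags of chips of each flavor without reaching 4 of any: 6 × 3 = 18.
The next bag of chips must bring some flavor to 4, so 18 + 1 = 19.

19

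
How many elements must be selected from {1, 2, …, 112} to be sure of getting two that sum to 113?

Partition {1, …, 112} into 56 pairs: {1,112}, {2,111}, …, {56,57}.
Choosing 56 integers — say the integers 1 through 56 — takes one from each pair and avoids the property.
Choosing 57 forces two into the same pair by pigeonhole, and those sum to 113. So 57.

57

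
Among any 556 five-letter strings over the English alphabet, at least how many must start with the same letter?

There are 26 possible first letters, which serve as the pigeonholes.
If each of the 26 possible first letters held at most 21, the total would be at most 26 × 21 = 546 < 556, a contradiction.
So at least one holds ⌈556/26⌉ = 22.

22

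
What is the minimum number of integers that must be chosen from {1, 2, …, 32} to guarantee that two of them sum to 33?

Partition {1, …, 32} into 16 pairs: {1,32}, {2,31}, …, {16,17}.
Choosing 16 integers — say the integers 1 through 16 — takes one from each pair and avoids the property.
Choosing 17 forces two into the same pair by pigeonhole, and those sum to 33. So 17.

17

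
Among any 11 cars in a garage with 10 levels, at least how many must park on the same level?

2

The 11 cars fall into 10 levels.
If each of the 10 levels held at most 1, the total would be at most 10 × 1 = 10 < 11, a contradiction.
So at least one holds ⌈11/10⌉ = 2.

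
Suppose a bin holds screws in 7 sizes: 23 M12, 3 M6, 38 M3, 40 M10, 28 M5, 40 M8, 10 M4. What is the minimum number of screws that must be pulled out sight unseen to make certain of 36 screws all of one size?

170

In the worst case we take at most 35 of each size, but all 23 M12, all 3 M6, all 28 M5, and all 10 M4 (fewer than 35), giving 23 + 3 + 35 + 35 + 28 + 35 + 10 = 169.
One more screw then forces some size to 36, so 169 + 1 = 170.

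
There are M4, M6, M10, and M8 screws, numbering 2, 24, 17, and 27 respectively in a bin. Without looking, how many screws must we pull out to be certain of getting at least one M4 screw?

69

The worst case draws every non-M4 screw first: 24 + 17 + 27 = 68.
The next draw is then forced to be M4, giving 68 + 1 = 69.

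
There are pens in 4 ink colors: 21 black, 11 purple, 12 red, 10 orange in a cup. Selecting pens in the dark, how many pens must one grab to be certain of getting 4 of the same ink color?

13

The worst case takes 3 pens of each ink color without reaching 4 of any: 4 × 3 = 12.
The next pen must bring some ink color to 4, so 12 + 1 = 13.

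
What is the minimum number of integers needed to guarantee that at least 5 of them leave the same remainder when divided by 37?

There are 37 residue classes modulo 37 acting as pigeonholes.
With 37 × 4 = 148 integers we could place exactly 4 in each, with no class reaching 5.
One more forces some class to hold 5, so 148 + 1 = 149.

149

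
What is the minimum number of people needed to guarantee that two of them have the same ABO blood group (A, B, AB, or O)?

There are 4 ABO blood groups acting as pigeonholes.
With 4 people we could place one in each, avoiding any repeat.
One more forces some class to hold 2, so 4 + 1 = 5.

5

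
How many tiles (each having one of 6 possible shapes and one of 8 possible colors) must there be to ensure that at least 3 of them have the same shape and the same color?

There are 6 × 8 = 48 (shape, color) combinations acting as pigeonholes.
With 48 × 2 = 96 tiles we could place exactly 2 in each, with no (shape, color) pair reaching 3.
One more forces some (shape, color) pair to hold 3, so 96 + 1 = 97.

97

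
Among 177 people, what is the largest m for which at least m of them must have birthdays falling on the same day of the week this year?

The 177 people fall into 7 days of the week.
If each of the 7 days of the week held at most 25, the total would be at most 7 × 25 = 175 < 177, a contradiction.
So at least one holds ⌈177/7⌉ = 26.

26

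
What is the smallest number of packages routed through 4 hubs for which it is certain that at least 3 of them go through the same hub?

9

There are 4 hubs acting as pigeonholes.
With 4 × 2 = 8 packages we could place exactly 2 in each, with no class reaching 3.
One more forces some class to hold 3, so 8 + 1 = 9.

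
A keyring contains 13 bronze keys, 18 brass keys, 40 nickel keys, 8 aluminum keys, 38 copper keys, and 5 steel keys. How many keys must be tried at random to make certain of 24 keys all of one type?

Treat the 6 types as pigeonholes.
In the worst case we take at most 23 of each type, but all 13 bronze, all 18 brass, all 8 aluminum, and all 5 steel (fewer than 23), giving 13 + 18 + 23 + 8 + 23 + 5 = 90.
One more key then forces some type to 24, so 90 + 1 = 91.

91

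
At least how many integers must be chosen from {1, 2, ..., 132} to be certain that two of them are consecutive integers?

67

Partition {1, …, 132} into 66 pairs: {1,2}, {3,4}, …, {131,132}.
Choosing 66 integers — say the 66 even numbers 2, 4, …, 132 — takes one from each pair and avoids the property.
Choosing 67 forces two into the same pair by pigeonhole, and those are consecutive. So 67.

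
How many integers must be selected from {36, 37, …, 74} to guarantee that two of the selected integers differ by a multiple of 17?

18

Use the pigeonhole principle on residue classes: group the integers by remainder mod 17; there are 17 residue classes, each nonempty in this range.
Choosing one from each class (17 integers) avoids any shared remainder.
One more choice must repeat a class, so two differ by a multiple of 17. Hence 17 + 1 = 18.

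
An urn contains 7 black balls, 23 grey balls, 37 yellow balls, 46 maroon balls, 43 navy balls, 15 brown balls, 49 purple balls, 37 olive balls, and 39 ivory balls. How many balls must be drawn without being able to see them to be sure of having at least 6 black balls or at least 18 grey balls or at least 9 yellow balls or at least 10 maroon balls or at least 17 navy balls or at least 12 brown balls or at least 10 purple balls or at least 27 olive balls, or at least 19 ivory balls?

120

Each of the 9 colors has its own threshold; avoid all of them simultaneously.
The worst case stops just short of every target: 5 black, 17 grey, 8 yellow, 9 maroon, 16 navy, 11 brown, 9 purple, 26 olive, 18 ivory — 5 + 17 + 8 + 9 + 16 + 11 + 9 + 26 + 18 = 119 balls.
One more ball must push some color to its target, so 119 + 1 = 120.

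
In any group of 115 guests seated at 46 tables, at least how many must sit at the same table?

3

If each of the 46 tables held at most 2, the total would be at most 46 × 2 = 92 < 115, a contradiction.
So at least one holds ⌈115/46⌉ = 3.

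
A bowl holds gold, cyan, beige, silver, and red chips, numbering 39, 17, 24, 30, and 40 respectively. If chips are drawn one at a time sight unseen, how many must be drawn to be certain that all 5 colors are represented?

134

The hardest color to obtain is cyan: we could draw every other chip first — 150 − 17 = 133 chips — without a single cyan one.
The next draw must be cyan, so 133 + 1 = 134.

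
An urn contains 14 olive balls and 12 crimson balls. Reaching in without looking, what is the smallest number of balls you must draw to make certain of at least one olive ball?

The worst case draws every non-olive ball first: 12.
The next draw is then forced to be olive, giving 12 + 1 = 13.

13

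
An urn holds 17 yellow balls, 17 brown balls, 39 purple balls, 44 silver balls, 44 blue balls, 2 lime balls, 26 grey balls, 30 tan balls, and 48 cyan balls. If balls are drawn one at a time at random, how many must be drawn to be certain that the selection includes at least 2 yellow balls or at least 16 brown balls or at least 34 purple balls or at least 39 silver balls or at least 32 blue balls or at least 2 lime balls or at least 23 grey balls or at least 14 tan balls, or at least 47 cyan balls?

201

Each of the 9 colors has its own threshold; avoid all of them simultaneously.
The worst case stops just short of every target: 1 yellow, 15 brown, 33 purple, 38 silver, 31 blue, 1 lime, 22 grey, 13 tan, 46 cyan — 1 + 15 + 33 + 38 + 31 + 1 + 22 + 13 + 46 = 200 balls.
One more ball must push some color to its target, so 200 + 1 = 201.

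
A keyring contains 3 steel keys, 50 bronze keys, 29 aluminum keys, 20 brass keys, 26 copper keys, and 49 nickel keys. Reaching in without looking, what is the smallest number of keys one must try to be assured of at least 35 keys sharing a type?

Treat the 6 types as pigeonholes.
In the worst case we take at most 34 of each type, but all 3 steel, all 29 aluminum, all 20 brass, and all 26 copper (fewer than 34), giving 3 + 34 + 29 + 20 + 26 + 34 = 146.
One more key then forces some type to 35, so 146 + 1 = 147.

147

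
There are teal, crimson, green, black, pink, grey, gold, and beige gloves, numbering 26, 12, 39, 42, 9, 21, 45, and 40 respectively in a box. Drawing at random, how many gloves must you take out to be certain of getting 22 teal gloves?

To avoid teal gloves as long as possible, exhaust the other 7 colors first.
The worst case draws every non-teal glove first: 12 + 39 + 42 + 9 + 21 + 45 + 40 = 208.
The next 22 draws are then forced to be teal, giving 208 + 22 = 230.

230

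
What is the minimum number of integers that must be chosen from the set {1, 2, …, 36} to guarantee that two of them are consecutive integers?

Partition {1, …, 36} into 18 pairs: {1,2}, {3,4}, …, {35,36}.
Choosing 18 integers — say the 18 even numbers 2, 4, …, 36 — takes one from each pair and avoids the property.
Choosing 19 forces two into the same pair by pigeonhole, and those are consecutive. So 19.

19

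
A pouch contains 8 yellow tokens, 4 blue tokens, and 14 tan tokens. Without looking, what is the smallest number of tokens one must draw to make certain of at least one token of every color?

The hardest color to obtain is blue: we could draw every other token first — 26 − 4 = 22 tokens — without a single blue one.
The next draw must be blue, so 22 + 1 = 23.

23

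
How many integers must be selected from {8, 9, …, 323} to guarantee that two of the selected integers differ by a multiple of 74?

Use the pigeonhole principle on residue classes: group the integers by remainder mod 74; there are 74 residue classes, each nonempty in this range.
Choosing one from each class (74 integers) avoids any shared remainder.
One more choice must repeat a class, so two differ by a multiple of 74. Hence 74 + 1 = 75.

75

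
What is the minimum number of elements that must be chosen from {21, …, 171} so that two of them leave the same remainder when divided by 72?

Group the integers by remainder mod 72; there are 72 residue classes, each nonempty in this range.
Choosing one from each class (72 integers) avoids any shared remainder.
One more choice must repeat a class, so two differ by a multiple of 72. Hence 72 + 1 = 73.

73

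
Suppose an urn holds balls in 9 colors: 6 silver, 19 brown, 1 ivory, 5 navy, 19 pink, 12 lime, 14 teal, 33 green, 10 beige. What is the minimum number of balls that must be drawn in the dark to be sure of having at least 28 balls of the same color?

Treat the 9 colors as pigeonholes.
In the worst case we take at most 27 of each color, but all 6 silver, all 19 brown, all 1 ivory, all 5 navy, all 19 pink, all 12 lime, all 14 teal, and all 10 beige (fewer than 27), giving 6 + 19 + 1 + 5 + 19 + 12 + 14 + 27 + 10 = 113.
One more ball then forces some color to 28, so 113 + 1 = 114.

114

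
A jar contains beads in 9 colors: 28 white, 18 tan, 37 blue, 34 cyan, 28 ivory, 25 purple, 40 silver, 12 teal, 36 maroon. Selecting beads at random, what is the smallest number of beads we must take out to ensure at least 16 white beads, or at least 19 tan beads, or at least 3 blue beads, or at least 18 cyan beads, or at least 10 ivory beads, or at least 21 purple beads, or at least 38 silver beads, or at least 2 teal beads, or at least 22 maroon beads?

141

Each of the 9 colors has its own threshold; avoid all of them simultaneously.
The worst case stops just short of every target: 15 white, 18 tan, 2 blue, 17 cyan, 9 ivory, 20 purple, 37 silver, 1 teal, 21 maroon — 15 + 18 + 2 + 17 + 9 + 20 + 37 + 1 + 21 = 140 beads.
One more bead must push some color to its target, so 140 + 1 = 141.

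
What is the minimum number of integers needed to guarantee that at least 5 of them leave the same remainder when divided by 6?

There are 6 residue classes modulo 6 acting as pigeonholes.
With 6 × 4 = 24 integers we could place exactly 4 in each, with no class reaching 5.
One more forces some class to hold 5, so 24 + 1 = 25.

25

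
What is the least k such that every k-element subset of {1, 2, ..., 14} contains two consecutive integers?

Partition {1, …, 14} into 7 pairs: {1,2}, {3,4}, …, {13,14}.
Choosing 7 integers — say the 7 even numbers 2, 4, …, 14 — takes one from each pair and avoids the property.
Choosing 8 forces two into the same pair by pigeonhole, and those are consecutive. So 8.

8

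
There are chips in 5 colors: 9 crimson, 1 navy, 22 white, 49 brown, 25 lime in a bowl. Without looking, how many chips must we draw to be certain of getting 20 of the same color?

In the worst case we take at most 19 of each color, but all 9 crimson and all 1 navy (fewer than 19), giving 9 + 1 + 19 + 19 + 19 = 67.
One more chip then forces some color to 20, so 67 + 1 = 68.

68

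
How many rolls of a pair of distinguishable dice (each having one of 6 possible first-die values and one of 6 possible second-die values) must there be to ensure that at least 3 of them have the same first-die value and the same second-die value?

There are 6 × 6 = 36 (first-die value, second-die value) combinations acting as pigeonholes.
With 36 × 2 = 72 rolls of a pair of distinguishable dice we could place exactly 2 in each, with no (first-die value, second-die value) pair reaching 3.
One more forces some (first-die value, second-die value) pair to hold 3, so 72 + 1 = 73.

73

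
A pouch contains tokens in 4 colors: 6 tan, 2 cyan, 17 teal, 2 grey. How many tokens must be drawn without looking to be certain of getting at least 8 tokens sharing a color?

18

In the worst case we take at most 7 of each color, but all 6 tan, all 2 cyan, and all 2 grey (fewer than 7), giving 6 + 2 + 7 + 2 = 17.
One more token then forces some color to 8, so 17 + 1 = 18.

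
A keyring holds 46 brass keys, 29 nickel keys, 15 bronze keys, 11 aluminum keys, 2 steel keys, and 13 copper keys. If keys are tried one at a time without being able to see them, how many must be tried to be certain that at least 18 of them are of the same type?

76

Treat the 6 types as pigeonholes.
In the worst case we take at most 17 of each type, but all 15 bronze, all 11 aluminum, all 2 steel, and all 13 copper (fewer than 17), giving 17 + 17 + 15 + 11 + 2 + 13 = 75.
One more key then forces some type to 18, so 75 + 1 = 76.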